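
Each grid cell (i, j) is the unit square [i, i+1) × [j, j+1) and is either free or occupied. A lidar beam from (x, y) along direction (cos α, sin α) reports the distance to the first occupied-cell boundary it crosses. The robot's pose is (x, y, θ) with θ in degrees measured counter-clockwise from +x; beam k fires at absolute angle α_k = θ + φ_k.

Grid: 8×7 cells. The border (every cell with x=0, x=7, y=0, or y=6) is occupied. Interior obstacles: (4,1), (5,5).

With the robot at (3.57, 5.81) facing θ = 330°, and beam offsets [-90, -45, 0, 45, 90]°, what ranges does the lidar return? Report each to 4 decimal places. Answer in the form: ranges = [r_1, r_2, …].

ranges = [5.1400, 3.9444, 3.9606, 0.7341, 0.2194]

beam 1: φ=-90°, α=240°
  cosα=-0.5000 sinα=-0.8660 | (3,5) | tMaxX 1.1400 tMaxY 0.9353 | tΔX 2.0000 tΔY 1.1547
    t=0.9353 [y] (3,4)
    t=1.1400 [x] (2,4)
    t=2.0900 [y] (2,3)
    t=3.1400 [x] (1,3)
    t=3.2447 [y] (1,2)
    t=4.3994 [y] (1,1)
    t=5.1400 [x] (0,1) — stop
  → r_1 = 5.1400
beam 2: φ=-45°, α=285°
  cosα=0.2588 sinα=-0.9659 | (3,5) | tMaxX 1.6614 tMaxY 0.8386 | tΔX 3.8637 tΔY 1.0353
    t=0.8386 [y] (3,4)
    t=1.6614 [x] (4,4)
    t=1.8738 [y] (4,3)
    t=2.9091 [y] (4,2)
    t=3.9444 [y] (4,1) — stop
  → r_2 = 3.9444
beam 3: φ=0°, α=330°
  cosα=0.8660 sinα=-0.5000 | (3,5) | tMaxX 0.4965 tMaxY 1.6200 | tΔX 1.1547 tΔY 2.0000
    t=0.4965 [x] (4,5)
    t=1.6200 [y] (4,4)
    t=1.6512 [x] (5,4)
    t=2.8059 [x] (6,4)
    t=3.6200 [y] (6,3)
    t=3.9606 [x] (7,3) — stop
  → r_3 = 3.9606
beam 4: φ=45°, α=15°
  cosα=0.9659 sinα=0.2588 | (3,5) | tMaxX 0.4452 tMaxY 0.7341 | tΔX 1.0353 tΔY 3.8637
    t=0.4452 [x] (4,5)
    t=0.7341 [y] (4,6) — stop
  → r_4 = 0.7341
beam 5: φ=90°, α=60°
  cosα=0.5000 sinα=0.8660 | (3,5) | tMaxX 0.8600 tMaxY 0.2194 | tΔX 2.0000 tΔY 1.1547
    t=0.2194 [y] (3,6) — stop
  → r_5 = 0.2194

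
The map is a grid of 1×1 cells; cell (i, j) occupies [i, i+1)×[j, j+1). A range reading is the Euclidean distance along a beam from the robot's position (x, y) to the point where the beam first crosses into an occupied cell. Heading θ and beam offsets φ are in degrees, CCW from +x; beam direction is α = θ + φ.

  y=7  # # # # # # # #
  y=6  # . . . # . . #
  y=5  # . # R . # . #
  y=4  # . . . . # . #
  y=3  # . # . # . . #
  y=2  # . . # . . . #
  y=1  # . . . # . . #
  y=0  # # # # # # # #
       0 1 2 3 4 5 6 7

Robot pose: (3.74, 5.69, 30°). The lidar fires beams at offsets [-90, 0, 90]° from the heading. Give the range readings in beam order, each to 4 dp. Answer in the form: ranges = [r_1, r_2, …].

beam 1: φ=-90°, α=300°
  direction (0.5000, -0.8660); cell (3,5); t to first gridline: x 0.5200, y 0.7967 (then +2.0000 / +1.1547)
    (4,5) via x @ 0.5200
    (4,4) via y @ 0.7967
    (4,3) via y @ 1.9514  # hit
  → r_1 = 1.9514
beam 2: φ=0°, α=30°
  direction (0.8660, 0.5000); cell (3,5); t to first gridline: x 0.3002, y 0.6200 (then +1.1547 / +2.0000)
    (4,5) via x @ 0.3002
    (4,6) via y @ 0.6200  # hit
  → r_2 = 0.6200
beam 3: φ=90°, α=120°
  direction (-0.5000, 0.8660); cell (3,5); t to first gridline: x 1.4800, y 0.3580 (then +2.0000 / +1.1547)
    (3,6) via y @ 0.3580
    (2,6) via x @ 1.4800
    (2,7) via y @ 1.5127  # hit
  → r_3 = 1.5127

ranges = [1.9514, 0.6200, 1.5127]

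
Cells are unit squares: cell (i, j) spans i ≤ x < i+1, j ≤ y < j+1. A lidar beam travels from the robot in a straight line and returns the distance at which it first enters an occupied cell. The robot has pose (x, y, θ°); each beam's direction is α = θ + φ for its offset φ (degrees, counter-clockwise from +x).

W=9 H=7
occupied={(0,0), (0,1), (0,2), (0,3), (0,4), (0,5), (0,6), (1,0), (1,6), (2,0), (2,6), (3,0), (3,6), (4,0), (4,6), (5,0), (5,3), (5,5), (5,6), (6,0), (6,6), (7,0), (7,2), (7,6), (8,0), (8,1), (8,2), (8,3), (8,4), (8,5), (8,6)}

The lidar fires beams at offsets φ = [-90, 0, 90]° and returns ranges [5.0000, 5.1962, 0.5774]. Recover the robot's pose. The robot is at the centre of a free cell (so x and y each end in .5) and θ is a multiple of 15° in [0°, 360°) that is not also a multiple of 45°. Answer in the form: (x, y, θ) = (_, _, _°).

The pose lattice has 32·16 = 512 candidates. Test each by forward raycasting.
  (6.5, 1.5, 105°): beam 1 = 1.5529 ≠ 5.0000 ✗
  (2.5, 5.5, 285°): beam 1 = 1.5529 ≠ 5.0000 ✗
  (7.5, 5.5, 300°): beam 1 = 7.5056 ≠ 5.0000 ✗
  …
  (5.5, 1.5, 150°): r_1=5.0000, r_2=5.1962, r_3=0.5774 — all match ✓
Only this pose fits every beam.

(x, y, θ) = (5.5, 1.5, 150°)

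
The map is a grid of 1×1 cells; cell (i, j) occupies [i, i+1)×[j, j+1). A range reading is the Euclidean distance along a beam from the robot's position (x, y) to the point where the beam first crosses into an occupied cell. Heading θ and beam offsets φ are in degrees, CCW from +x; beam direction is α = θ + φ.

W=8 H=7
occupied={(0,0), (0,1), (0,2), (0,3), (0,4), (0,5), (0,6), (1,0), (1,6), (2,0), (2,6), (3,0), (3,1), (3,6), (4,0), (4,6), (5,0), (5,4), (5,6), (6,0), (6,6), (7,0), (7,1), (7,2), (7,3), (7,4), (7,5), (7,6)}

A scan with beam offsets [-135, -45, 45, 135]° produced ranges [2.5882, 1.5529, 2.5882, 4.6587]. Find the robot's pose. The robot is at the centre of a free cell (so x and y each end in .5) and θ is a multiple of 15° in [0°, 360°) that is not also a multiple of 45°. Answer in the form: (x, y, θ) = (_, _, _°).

(x, y, θ) = (2.5, 3.5, 210°)

The pose lattice has 28·16 = 448 candidates. Test each by forward raycasting.
  (6.5, 1.5, 195°): beam 1 = 1.0000 ≠ 2.5882 ✗
  (2.5, 3.5, 255°): beam 1 = 2.8868 ≠ 2.5882 ✗
  (6.5, 3.5, 255°): beam 1 = 1.0000 ≠ 2.5882 ✗
  …
  (2.5, 3.5, 210°): r_1=2.5882, r_2=1.5529, r_3=2.5882, r_4=4.6587 — all match ✓
No second candidate reproduces the full scan.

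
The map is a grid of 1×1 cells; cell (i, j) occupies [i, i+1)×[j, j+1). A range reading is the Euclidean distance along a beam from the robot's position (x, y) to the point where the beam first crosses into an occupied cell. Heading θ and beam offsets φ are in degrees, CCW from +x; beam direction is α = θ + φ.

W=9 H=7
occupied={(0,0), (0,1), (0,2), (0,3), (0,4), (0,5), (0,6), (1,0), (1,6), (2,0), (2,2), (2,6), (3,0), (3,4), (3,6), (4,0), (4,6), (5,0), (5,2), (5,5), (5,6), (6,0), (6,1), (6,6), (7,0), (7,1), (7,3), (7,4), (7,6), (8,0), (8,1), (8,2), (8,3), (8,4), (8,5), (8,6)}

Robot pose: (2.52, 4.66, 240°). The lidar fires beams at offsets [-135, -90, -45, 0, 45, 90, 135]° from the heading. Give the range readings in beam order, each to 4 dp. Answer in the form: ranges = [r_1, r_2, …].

beam 1: φ=-135°, α=105°
  direction (-0.2588, 0.9659); cell (2,4); t to first gridline: x 2.0091, y 0.3520 (then +3.8637 / +1.0353)
    (2,5) via y @ 0.3520
    (2,6) via y @ 1.3873  # hit
  → r_1 = 1.3873
beam 2: φ=-90°, α=150°
  direction (-0.8660, 0.5000); cell (2,4); t to first gridline: x 0.6004, y 0.6800 (then +1.1547 / +2.0000)
    (1,4) via x @ 0.6004
    (1,5) via y @ 0.6800
    (0,5) via x @ 1.7551  # hit
  → r_2 = 1.7551
beam 3: φ=-45°, α=195°
  direction (-0.9659, -0.2588); cell (2,4); t to first gridline: x 0.5383, y 2.5500 (then +1.0353 / +3.8637)
    (1,4) via x @ 0.5383
    (0,4) via x @ 1.5736  # hit
  → r_3 = 1.5736
beam 4: φ=0°, α=240°
  direction (-0.5000, -0.8660); cell (2,4); t to first gridline: x 1.0400, y 0.7621 (then +2.0000 / +1.1547)
    (2,3) via y @ 0.7621
    (1,3) via x @ 1.0400
    (1,2) via y @ 1.9168
    (0,2) via x @ 3.0400  # hit
  → r_4 = 3.0400
beam 5: φ=45°, α=285°
  direction (0.2588, -0.9659); cell (2,4); t to first gridline: x 1.8546, y 0.6833 (then +3.8637 / +1.0353)
    (2,3) via y @ 0.6833
    (2,2) via y @ 1.7186  # hit
  → r_5 = 1.7186
beam 6: φ=90°, α=330°
  direction (0.8660, -0.5000); cell (2,4); t to first gridline: x 0.5543, y 1.3200 (then +1.1547 / +2.0000)
    (3,4) via x @ 0.5543  # hit
  → r_6 = 0.5543
beam 7: φ=135°, α=15°
  direction (0.9659, 0.2588); cell (2,4); t to first gridline: x 0.4969, y 1.3137 (then +1.0353 / +3.8637)
    (3,4) via x @ 0.4969  # hit
  → r_7 = 0.4969

ranges = [1.3873, 1.7551, 1.5736, 3.0400, 1.7186, 0.5543, 0.4969]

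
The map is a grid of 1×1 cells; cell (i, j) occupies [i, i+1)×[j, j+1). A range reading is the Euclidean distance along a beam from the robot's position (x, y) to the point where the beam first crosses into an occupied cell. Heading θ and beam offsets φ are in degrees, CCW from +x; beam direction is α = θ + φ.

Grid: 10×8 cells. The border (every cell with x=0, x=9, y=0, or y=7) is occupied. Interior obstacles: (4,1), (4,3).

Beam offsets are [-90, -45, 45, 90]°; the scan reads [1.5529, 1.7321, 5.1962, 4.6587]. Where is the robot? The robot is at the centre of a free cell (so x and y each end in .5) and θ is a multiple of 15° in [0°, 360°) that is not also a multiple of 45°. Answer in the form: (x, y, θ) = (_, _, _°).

(x, y, θ) = (2.5, 2.5, 15°)

The pose lattice has 46·16 = 736 candidates. Test each by forward raycasting.
  (8.5, 3.5, 285°): beam 1 = 7.7646 ≠ 1.5529 ✗
  (2.5, 1.5, 330°): beam 1 = 0.5774 ≠ 1.5529 ✗
  (2.5, 1.5, 300°): beam 1 = 1.0000 ≠ 1.5529 ✗
  …
  (2.5, 2.5, 15°): r_1=1.5529, r_2=1.7321, r_3=5.1962, r_4=4.6587 — all match ✓
No second candidate reproduces the full scan.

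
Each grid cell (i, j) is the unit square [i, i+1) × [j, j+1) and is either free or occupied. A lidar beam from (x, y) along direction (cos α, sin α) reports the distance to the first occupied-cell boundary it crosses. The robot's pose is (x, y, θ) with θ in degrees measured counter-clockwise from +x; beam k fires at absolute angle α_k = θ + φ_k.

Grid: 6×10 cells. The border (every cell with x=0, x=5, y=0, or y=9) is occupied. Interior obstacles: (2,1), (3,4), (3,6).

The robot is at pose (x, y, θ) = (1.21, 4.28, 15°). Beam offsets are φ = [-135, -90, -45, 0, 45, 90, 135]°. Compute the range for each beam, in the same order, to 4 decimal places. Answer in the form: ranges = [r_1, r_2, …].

beam 1: φ=-135°, α=240°
  dir = (cos 240°, sin 240°) = (-0.5000, -0.8660); from cell (1,4)
  next x-line at t=0.4200, next y-line at t=0.3233; Δt_x=2.0000, Δt_y=1.1547
    y: enter (1,3) at t=0.3233
    x: enter (0,3) at t=0.4200 ← occupied
  → r_1 = 0.4200
beam 2: φ=-90°, α=285°
  dir = (cos 285°, sin 285°) = (0.2588, -0.9659); from cell (1,4)
  next x-line at t=3.0523, next y-line at t=0.2899; Δt_x=3.8637, Δt_y=1.0353
    y: enter (1,3) at t=0.2899
    y: enter (1,2) at t=1.3252
    y: enter (1,1) at t=2.3604
    x: enter (2,1) at t=3.0523 ← occupied
  → r_2 = 3.0523
beam 3: φ=-45°, α=330°
  dir = (cos 330°, sin 330°) = (0.8660, -0.5000); from cell (1,4)
  next x-line at t=0.9122, next y-line at t=0.5600; Δt_x=1.1547, Δt_y=2.0000
    y: enter (1,3) at t=0.5600
    x: enter (2,3) at t=0.9122
    x: enter (3,3) at t=2.0669
    y: enter (3,2) at t=2.5600
    x: enter (4,2) at t=3.2216
    x: enter (5,2) at t=4.3763 ← occupied
  → r_3 = 4.3763
beam 4: φ=0°, α=15°
  dir = (cos 15°, sin 15°) = (0.9659, 0.2588); from cell (1,4)
  next x-line at t=0.8179, next y-line at t=2.7819; Δt_x=1.0353, Δt_y=3.8637
    x: enter (2,4) at t=0.8179
    x: enter (3,4) at t=1.8531 ← occupied
  → r_4 = 1.8531
beam 5: φ=45°, α=60°
  dir = (cos 60°, sin 60°) = (0.5000, 0.8660); from cell (1,4)
  next x-line at t=1.5800, next y-line at t=0.8314; Δt_x=2.0000, Δt_y=1.1547
    y: enter (1,5) at t=0.8314
    x: enter (2,5) at t=1.5800
    y: enter (2,6) at t=1.9861
    y: enter (2,7) at t=3.1408
    x: enter (3,7) at t=3.5800
    y: enter (3,8) at t=4.2955
    y: enter (3,9) at t=5.4502 ← occupied
  → r_5 = 5.4502
beam 6: φ=90°, α=105°
  dir = (cos 105°, sin 105°) = (-0.2588, 0.9659); from cell (1,4)
  next x-line at t=0.8114, next y-line at t=0.7454; Δt_x=3.8637, Δt_y=1.0353
    y: enter (1,5) at t=0.7454
    x: enter (0,5) at t=0.8114 ← occupied
  → r_6 = 0.8114
beam 7: φ=135°, α=150°
  dir = (cos 150°, sin 150°) = (-0.8660, 0.5000); from cell (1,4)
  next x-line at t=0.2425, next y-line at t=1.4400; Δt_x=1.1547, Δt_y=2.0000
    x: enter (0,4) at t=0.2425 ← occupied
  → r_7 = 0.2425

ranges = [0.4200, 3.0523, 4.3763, 1.8531, 5.4502, 0.8114, 0.2425]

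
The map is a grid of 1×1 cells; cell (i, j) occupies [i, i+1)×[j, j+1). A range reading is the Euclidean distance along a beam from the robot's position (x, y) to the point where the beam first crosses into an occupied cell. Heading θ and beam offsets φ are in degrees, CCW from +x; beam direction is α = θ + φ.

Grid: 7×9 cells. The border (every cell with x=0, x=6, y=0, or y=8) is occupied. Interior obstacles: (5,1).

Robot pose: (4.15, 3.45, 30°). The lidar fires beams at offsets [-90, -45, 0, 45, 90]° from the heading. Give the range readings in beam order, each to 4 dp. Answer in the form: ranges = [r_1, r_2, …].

ranges = [1.7000, 1.9153, 2.1362, 4.7105, 5.2539]

beam 1: φ=-90°, α=300°
  direction (0.5000, -0.8660); cell (4,3); t to first gridline: x 1.7000, y 0.5196 (then +2.0000 / +1.1547)
    (4,2) via y @ 0.5196
    (4,1) via y @ 1.6743
    (5,1) via x @ 1.7000  # hit
  → r_1 = 1.7000
beam 2: φ=-45°, α=345°
  direction (0.9659, -0.2588); cell (4,3); t to first gridline: x 0.8800, y 1.7387 (then +1.0353 / +3.8637)
    (5,3) via x @ 0.8800
    (5,2) via y @ 1.7387
    (6,2) via x @ 1.9153  # hit
  → r_2 = 1.9153
beam 3: φ=0°, α=30°
  direction (0.8660, 0.5000); cell (4,3); t to first gridline: x 0.9815, y 1.1000 (then +1.1547 / +2.0000)
    (5,3) via x @ 0.9815
    (5,4) via y @ 1.1000
    (6,4) via x @ 2.1362  # hit
  → r_3 = 2.1362
beam 4: φ=45°, α=75°
  direction (0.2588, 0.9659); cell (4,3); t to first gridline: x 3.2841, y 0.5694 (then +3.8637 / +1.0353)
    (4,4) via y @ 0.5694
    (4,5) via y @ 1.6047
    (4,6) via y @ 2.6400
    (5,6) via x @ 3.2841
    (5,7) via y @ 3.6752
    (5,8) via y @ 4.7105  # hit
  → r_4 = 4.7105
beam 5: φ=90°, α=120°
  direction (-0.5000, 0.8660); cell (4,3); t to first gridline: x 0.3000, y 0.6351 (then +2.0000 / +1.1547)
    (3,3) via x @ 0.3000
    (3,4) via y @ 0.6351
    (3,5) via y @ 1.7898
    (2,5) via x @ 2.3000
    (2,6) via y @ 2.9445
    (2,7) via y @ 4.0992
    (1,7) via x @ 4.3000
    (1,8) via y @ 5.2539  # hit
  → r_5 = 5.2539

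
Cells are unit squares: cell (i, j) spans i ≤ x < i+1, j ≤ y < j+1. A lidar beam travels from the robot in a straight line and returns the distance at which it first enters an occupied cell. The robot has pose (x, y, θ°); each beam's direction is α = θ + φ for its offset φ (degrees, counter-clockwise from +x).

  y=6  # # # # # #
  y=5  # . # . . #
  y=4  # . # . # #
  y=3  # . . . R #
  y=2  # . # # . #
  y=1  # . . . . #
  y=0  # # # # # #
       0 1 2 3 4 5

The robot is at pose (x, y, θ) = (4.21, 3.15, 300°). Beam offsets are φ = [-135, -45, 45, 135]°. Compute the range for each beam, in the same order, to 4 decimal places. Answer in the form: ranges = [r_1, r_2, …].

ranges = [3.3232, 0.8114, 0.8179, 0.8800]

beam 1: φ=-135°, α=165°
  cosα=-0.9659 sinα=0.2588 | (4,3) | tMaxX 0.2174 tMaxY 3.2841 | tΔX 1.0353 tΔY 3.8637
    t=0.2174 [x] (3,3)
    t=1.2527 [x] (2,3)
    t=2.2880 [x] (1,3)
    t=3.2841 [y] (1,4)
    t=3.3232 [x] (0,4) — stop
  → r_1 = 3.3232
beam 2: φ=-45°, α=255°
  cosα=-0.2588 sinα=-0.9659 | (4,3) | tMaxX 0.8114 tMaxY 0.1553 | tΔX 3.8637 tΔY 1.0353
    t=0.1553 [y] (4,2)
    t=0.8114 [x] (3,2) — stop
  → r_2 = 0.8114
beam 3: φ=45°, α=345°
  cosα=0.9659 sinα=-0.2588 | (4,3) | tMaxX 0.8179 tMaxY 0.5796 | tΔX 1.0353 tΔY 3.8637
    t=0.5796 [y] (4,2)
    t=0.8179 [x] (5,2) — stop
  → r_3 = 0.8179
beam 4: φ=135°, α=75°
  cosα=0.2588 sinα=0.9659 | (4,3) | tMaxX 3.0523 tMaxY 0.8800 | tΔX 3.8637 tΔY 1.0353
    t=0.8800 [y] (4,4) — stop
  → r_4 = 0.8800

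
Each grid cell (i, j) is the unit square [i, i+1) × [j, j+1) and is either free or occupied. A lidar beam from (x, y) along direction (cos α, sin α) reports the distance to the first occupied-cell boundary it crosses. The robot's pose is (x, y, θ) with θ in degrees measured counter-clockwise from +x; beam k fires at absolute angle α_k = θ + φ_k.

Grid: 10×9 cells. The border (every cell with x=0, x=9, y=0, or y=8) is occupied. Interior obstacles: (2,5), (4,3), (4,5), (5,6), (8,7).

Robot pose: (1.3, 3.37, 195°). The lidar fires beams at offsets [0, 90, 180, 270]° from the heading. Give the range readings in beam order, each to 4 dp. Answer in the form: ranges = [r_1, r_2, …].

ranges = [0.3106, 2.4536, 7.9716, 1.1591]

beam 1: φ=0°, α=195°
  dir = (cos 195°, sin 195°) = (-0.9659, -0.2588); from cell (1,3)
  next x-line at t=0.3106, next y-line at t=1.4296; Δt_x=1.0353, Δt_y=3.8637
    x: enter (0,3) at t=0.3106 ← occupied
  → r_1 = 0.3106
beam 2: φ=90°, α=285°
  dir = (cos 285°, sin 285°) = (0.2588, -0.9659); from cell (1,3)
  next x-line at t=2.7046, next y-line at t=0.3831; Δt_x=3.8637, Δt_y=1.0353
    y: enter (1,2) at t=0.3831
    y: enter (1,1) at t=1.4183
    y: enter (1,0) at t=2.4536 ← occupied
  → r_2 = 2.4536
beam 3: φ=180°, α=15°
  dir = (cos 15°, sin 15°) = (0.9659, 0.2588); from cell (1,3)
  next x-line at t=0.7247, next y-line at t=2.4341; Δt_x=1.0353, Δt_y=3.8637
    x: enter (2,3) at t=0.7247
    x: enter (3,3) at t=1.7600
    y: enter (3,4) at t=2.4341
    x: enter (4,4) at t=2.7952
    x: enter (5,4) at t=3.8305
    x: enter (6,4) at t=4.8658
    x: enter (7,4) at t=5.9011
    y: enter (7,5) at t=6.2978
    x: enter (8,5) at t=6.9364
    x: enter (9,5) at t=7.9716 ← occupied
  → r_3 = 7.9716
beam 4: φ=270°, α=105°
  dir = (cos 105°, sin 105°) = (-0.2588, 0.9659); from cell (1,3)
  next x-line at t=1.1591, next y-line at t=0.6522; Δt_x=3.8637, Δt_y=1.0353
    y: enter (1,4) at t=0.6522
    x: enter (0,4) at t=1.1591 ← occupied
  → r_4 = 1.1591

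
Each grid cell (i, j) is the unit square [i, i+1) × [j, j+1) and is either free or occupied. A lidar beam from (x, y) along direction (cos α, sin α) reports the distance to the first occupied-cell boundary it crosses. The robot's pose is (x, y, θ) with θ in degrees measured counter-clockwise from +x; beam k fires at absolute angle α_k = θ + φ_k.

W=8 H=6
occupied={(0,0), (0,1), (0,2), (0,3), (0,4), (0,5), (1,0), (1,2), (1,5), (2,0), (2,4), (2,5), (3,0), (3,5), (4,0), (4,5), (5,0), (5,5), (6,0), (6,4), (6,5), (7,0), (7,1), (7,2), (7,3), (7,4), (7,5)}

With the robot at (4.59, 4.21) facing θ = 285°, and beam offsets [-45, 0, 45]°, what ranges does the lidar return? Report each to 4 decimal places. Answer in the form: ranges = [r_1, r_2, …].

beam 1: φ=-45°, α=240°
  dir = (cos 240°, sin 240°) = (-0.5000, -0.8660); from cell (4,4)
  next x-line at t=1.1800, next y-line at t=0.2425; Δt_x=2.0000, Δt_y=1.1547
    y: enter (4,3) at t=0.2425
    x: enter (3,3) at t=1.1800
    y: enter (3,2) at t=1.3972
    y: enter (3,1) at t=2.5519
    x: enter (2,1) at t=3.1800
    y: enter (2,0) at t=3.7066 ← occupied
  → r_1 = 3.7066
beam 2: φ=0°, α=285°
  dir = (cos 285°, sin 285°) = (0.2588, -0.9659); from cell (4,4)
  next x-line at t=1.5841, next y-line at t=0.2174; Δt_x=3.8637, Δt_y=1.0353
    y: enter (4,3) at t=0.2174
    y: enter (4,2) at t=1.2527
    x: enter (5,2) at t=1.5841
    y: enter (5,1) at t=2.2880
    y: enter (5,0) at t=3.3232 ← occupied
  → r_2 = 3.3232
beam 3: φ=45°, α=330°
  dir = (cos 330°, sin 330°) = (0.8660, -0.5000); from cell (4,4)
  next x-line at t=0.4734, next y-line at t=0.4200; Δt_x=1.1547, Δt_y=2.0000
    y: enter (4,3) at t=0.4200
    x: enter (5,3) at t=0.4734
    x: enter (6,3) at t=1.6281
    y: enter (6,2) at t=2.4200
    x: enter (7,2) at t=2.7828 ← occupied
  → r_3 = 2.7828

ranges = [3.7066, 3.3232, 2.7828]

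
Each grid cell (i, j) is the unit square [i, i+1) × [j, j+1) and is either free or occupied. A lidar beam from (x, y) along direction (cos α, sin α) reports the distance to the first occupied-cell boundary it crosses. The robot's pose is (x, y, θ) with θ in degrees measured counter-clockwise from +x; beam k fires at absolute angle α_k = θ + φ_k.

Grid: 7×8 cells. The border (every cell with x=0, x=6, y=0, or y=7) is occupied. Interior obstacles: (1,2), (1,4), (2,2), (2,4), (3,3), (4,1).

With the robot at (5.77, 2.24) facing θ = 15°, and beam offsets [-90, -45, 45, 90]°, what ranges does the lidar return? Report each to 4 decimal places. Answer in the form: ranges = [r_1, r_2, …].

ranges = [0.8887, 0.2656, 0.4600, 4.9279]

beam 1: φ=-90°, α=285°
  dir = (cos 285°, sin 285°) = (0.2588, -0.9659); from cell (5,2)
  next x-line at t=0.8887, next y-line at t=0.2485; Δt_x=3.8637, Δt_y=1.0353
    y: enter (5,1) at t=0.2485
    x: enter (6,1) at t=0.8887 ← occupied
  → r_1 = 0.8887
beam 2: φ=-45°, α=330°
  dir = (cos 330°, sin 330°) = (0.8660, -0.5000); from cell (5,2)
  next x-line at t=0.2656, next y-line at t=0.4800; Δt_x=1.1547, Δt_y=2.0000
    x: enter (6,2) at t=0.2656 ← occupied
  → r_2 = 0.2656
beam 3: φ=45°, α=60°
  dir = (cos 60°, sin 60°) = (0.5000, 0.8660); from cell (5,2)
  next x-line at t=0.4600, next y-line at t=0.8776; Δt_x=2.0000, Δt_y=1.1547
    x: enter (6,2) at t=0.4600 ← occupied
  → r_3 = 0.4600
beam 4: φ=90°, α=105°
  dir = (cos 105°, sin 105°) = (-0.2588, 0.9659); from cell (5,2)
  next x-line at t=2.9751, next y-line at t=0.7868; Δt_x=3.8637, Δt_y=1.0353
    y: enter (5,3) at t=0.7868
    y: enter (5,4) at t=1.8221
    y: enter (5,5) at t=2.8574
    x: enter (4,5) at t=2.9751
    y: enter (4,6) at t=3.8926
    y: enter (4,7) at t=4.9279 ← occupied
  → r_4 = 4.9279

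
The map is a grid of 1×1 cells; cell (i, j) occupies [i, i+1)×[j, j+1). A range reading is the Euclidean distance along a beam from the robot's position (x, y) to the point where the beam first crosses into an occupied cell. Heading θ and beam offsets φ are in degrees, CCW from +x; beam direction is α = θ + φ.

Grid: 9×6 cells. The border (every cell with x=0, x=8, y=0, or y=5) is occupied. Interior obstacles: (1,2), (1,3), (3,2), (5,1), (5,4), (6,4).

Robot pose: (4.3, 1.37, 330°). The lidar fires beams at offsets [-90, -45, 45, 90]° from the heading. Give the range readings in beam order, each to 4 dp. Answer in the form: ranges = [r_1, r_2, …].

ranges = [0.4272, 0.3831, 0.7247, 3.0369]

beam 1: φ=-90°, α=240°
  dir = (cos 240°, sin 240°) = (-0.5000, -0.8660); from cell (4,1)
  next x-line at t=0.6000, next y-line at t=0.4272; Δt_x=2.0000, Δt_y=1.1547
    y: enter (4,0) at t=0.4272 ← occupied
  → r_1 = 0.4272
beam 2: φ=-45°, α=285°
  dir = (cos 285°, sin 285°) = (0.2588, -0.9659); from cell (4,1)
  next x-line at t=2.7046, next y-line at t=0.3831; Δt_x=3.8637, Δt_y=1.0353
    y: enter (4,0) at t=0.3831 ← occupied
  → r_2 = 0.3831
beam 3: φ=45°, α=15°
  dir = (cos 15°, sin 15°) = (0.9659, 0.2588); from cell (4,1)
  next x-line at t=0.7247, next y-line at t=2.4341; Δt_x=1.0353, Δt_y=3.8637
    x: enter (5,1) at t=0.7247 ← occupied
  → r_3 = 0.7247
beam 4: φ=90°, α=60°
  dir = (cos 60°, sin 60°) = (0.5000, 0.8660); from cell (4,1)
  next x-line at t=1.4000, next y-line at t=0.7275; Δt_x=2.0000, Δt_y=1.1547
    y: enter (4,2) at t=0.7275
    x: enter (5,2) at t=1.4000
    y: enter (5,3) at t=1.8822
    y: enter (5,4) at t=3.0369 ← occupied
  → r_4 = 3.0369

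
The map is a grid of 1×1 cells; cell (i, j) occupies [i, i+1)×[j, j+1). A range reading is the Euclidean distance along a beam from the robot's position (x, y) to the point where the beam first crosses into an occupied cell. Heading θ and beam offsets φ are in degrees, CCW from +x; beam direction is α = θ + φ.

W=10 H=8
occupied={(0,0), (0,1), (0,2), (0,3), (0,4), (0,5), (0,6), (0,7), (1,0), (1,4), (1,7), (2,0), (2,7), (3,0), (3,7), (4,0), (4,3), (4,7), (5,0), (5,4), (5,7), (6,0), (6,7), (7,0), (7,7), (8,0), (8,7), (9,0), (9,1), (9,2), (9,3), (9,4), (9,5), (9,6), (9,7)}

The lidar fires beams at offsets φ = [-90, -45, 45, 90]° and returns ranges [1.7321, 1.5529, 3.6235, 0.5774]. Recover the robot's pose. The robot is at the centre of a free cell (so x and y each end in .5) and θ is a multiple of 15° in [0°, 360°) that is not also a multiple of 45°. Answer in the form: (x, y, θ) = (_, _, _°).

(x, y, θ) = (5.5, 5.5, 150°)

The pose lattice has 45·16 = 720 candidates. Test each by forward raycasting.
  (6.5, 4.5, 195°): beam 1 = 2.5882 ≠ 1.7321 ✗
  (2.5, 4.5, 240°): beam 1 = 0.5774 ≠ 1.7321 ✗
  (3.5, 1.5, 30°): beam 1 = 0.5774 ≠ 1.7321 ✗
  (3.5, 4.5, 105°): beam 1 = 1.5529 ≠ 1.7321 ✗
  (3.5, 1.5, 240°): beam 1 = 2.8868 ≠ 1.7321 ✗
  …
  (5.5, 5.5, 150°): r_1=1.7321, r_2=1.5529, r_3=3.6235, r_4=0.5774 — all match ✓
Only this pose fits every beam.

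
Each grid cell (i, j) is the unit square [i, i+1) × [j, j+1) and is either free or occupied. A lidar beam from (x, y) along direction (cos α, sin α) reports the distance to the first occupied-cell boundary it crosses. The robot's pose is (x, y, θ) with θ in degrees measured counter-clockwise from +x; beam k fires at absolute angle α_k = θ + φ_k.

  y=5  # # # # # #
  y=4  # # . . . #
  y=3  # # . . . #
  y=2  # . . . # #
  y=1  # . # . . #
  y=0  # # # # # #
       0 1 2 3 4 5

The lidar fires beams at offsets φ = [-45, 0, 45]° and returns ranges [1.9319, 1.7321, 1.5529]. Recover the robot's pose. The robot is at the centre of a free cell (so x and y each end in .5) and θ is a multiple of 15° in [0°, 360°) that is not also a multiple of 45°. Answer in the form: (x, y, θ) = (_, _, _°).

The pose lattice has 12·16 = 192 candidates. Test each by forward raycasting.
  (4.5, 1.5, 285°): beam 1 = 0.5774 ≠ 1.9319 ✗
  (2.5, 2.5, 60°): beam 1 = 1.5529 ≠ 1.9319 ✗
  (3.5, 4.5, 60°): beam 1 = 1.5529 ≠ 1.9319 ✗
  …
  (3.5, 4.5, 330°): r_1=1.9319, r_2=1.7321, r_3=1.5529 — all match ✓
Unique over the lattice → pose = (3.5, 4.5, 330°).

(x, y, θ) = (3.5, 4.5, 330°)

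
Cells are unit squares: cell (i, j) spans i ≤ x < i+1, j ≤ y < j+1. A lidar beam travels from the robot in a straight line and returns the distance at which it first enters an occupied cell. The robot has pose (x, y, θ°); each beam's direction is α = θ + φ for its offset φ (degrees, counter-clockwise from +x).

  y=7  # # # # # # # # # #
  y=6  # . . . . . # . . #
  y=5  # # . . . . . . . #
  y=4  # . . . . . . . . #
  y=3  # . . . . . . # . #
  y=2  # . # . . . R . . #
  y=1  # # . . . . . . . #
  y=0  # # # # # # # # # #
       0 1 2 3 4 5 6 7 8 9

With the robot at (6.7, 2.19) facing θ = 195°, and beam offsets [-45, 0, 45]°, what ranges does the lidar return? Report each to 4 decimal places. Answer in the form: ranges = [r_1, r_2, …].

beam 1: φ=-45°, α=150°
  d=(-0.8660,0.5000)  start (6,2)  tX=0.8083 tY=1.6200  stride 1/|dx|=1.1547 1/|dy|=2.0000
    cross x-line → (5,2), t=0.8083
    cross y-line → (5,3), t=1.6200
    cross x-line → (4,3), t=1.9630
    cross x-line → (3,3), t=3.1177
    cross y-line → (3,4), t=3.6200
    cross x-line → (2,4), t=4.2724
    cross x-line → (1,4), t=5.4271
    cross y-line → (1,5), t=5.6200 (wall)
  → r_1 = 5.6200
beam 2: φ=0°, α=195°
  d=(-0.9659,-0.2588)  start (6,2)  tX=0.7247 tY=0.7341  stride 1/|dx|=1.0353 1/|dy|=3.8637
    cross x-line → (5,2), t=0.7247
    cross y-line → (5,1), t=0.7341
    cross x-line → (4,1), t=1.7600
    cross x-line → (3,1), t=2.7952
    cross x-line → (2,1), t=3.8305
    cross y-line → (2,0), t=4.5978 (wall)
  → r_2 = 4.5978
beam 3: φ=45°, α=240°
  d=(-0.5000,-0.8660)  start (6,2)  tX=1.4000 tY=0.2194  stride 1/|dx|=2.0000 1/|dy|=1.1547
    cross y-line → (6,1), t=0.2194
    cross y-line → (6,0), t=1.3741 (wall)
  → r_3 = 1.3741

ranges = [5.6200, 4.5978, 1.3741]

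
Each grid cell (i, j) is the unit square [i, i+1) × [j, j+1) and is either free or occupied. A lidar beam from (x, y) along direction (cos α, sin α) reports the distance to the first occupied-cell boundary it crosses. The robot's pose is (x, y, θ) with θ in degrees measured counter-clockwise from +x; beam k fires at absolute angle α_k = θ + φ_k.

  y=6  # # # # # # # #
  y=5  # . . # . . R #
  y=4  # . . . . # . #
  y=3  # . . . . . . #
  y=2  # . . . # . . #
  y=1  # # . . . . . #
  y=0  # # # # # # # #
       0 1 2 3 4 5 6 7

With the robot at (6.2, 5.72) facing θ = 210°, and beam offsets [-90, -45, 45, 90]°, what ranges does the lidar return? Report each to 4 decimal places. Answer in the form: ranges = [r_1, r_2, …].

ranges = [0.3233, 1.0818, 0.7727, 1.6000]

beam 1: φ=-90°, α=120°
  dir = (cos 120°, sin 120°) = (-0.5000, 0.8660); from cell (6,5)
  next x-line at t=0.4000, next y-line at t=0.3233; Δt_x=2.0000, Δt_y=1.1547
    y: enter (6,6) at t=0.3233 ← occupied
  → r_1 = 0.3233
beam 2: φ=-45°, α=165°
  dir = (cos 165°, sin 165°) = (-0.9659, 0.2588); from cell (6,5)
  next x-line at t=0.2071, next y-line at t=1.0818; Δt_x=1.0353, Δt_y=3.8637
    x: enter (5,5) at t=0.2071
    y: enter (5,6) at t=1.0818 ← occupied
  → r_2 = 1.0818
beam 3: φ=45°, α=255°
  dir = (cos 255°, sin 255°) = (-0.2588, -0.9659); from cell (6,5)
  next x-line at t=0.7727, next y-line at t=0.7454; Δt_x=3.8637, Δt_y=1.0353
    y: enter (6,4) at t=0.7454
    x: enter (5,4) at t=0.7727 ← occupied
  → r_3 = 0.7727
beam 4: φ=90°, α=300°
  dir = (cos 300°, sin 300°) = (0.5000, -0.8660); from cell (6,5)
  next x-line at t=1.6000, next y-line at t=0.8314; Δt_x=2.0000, Δt_y=1.1547
    y: enter (6,4) at t=0.8314
    x: enter (7,4) at t=1.6000 ← occupied
  → r_4 = 1.6000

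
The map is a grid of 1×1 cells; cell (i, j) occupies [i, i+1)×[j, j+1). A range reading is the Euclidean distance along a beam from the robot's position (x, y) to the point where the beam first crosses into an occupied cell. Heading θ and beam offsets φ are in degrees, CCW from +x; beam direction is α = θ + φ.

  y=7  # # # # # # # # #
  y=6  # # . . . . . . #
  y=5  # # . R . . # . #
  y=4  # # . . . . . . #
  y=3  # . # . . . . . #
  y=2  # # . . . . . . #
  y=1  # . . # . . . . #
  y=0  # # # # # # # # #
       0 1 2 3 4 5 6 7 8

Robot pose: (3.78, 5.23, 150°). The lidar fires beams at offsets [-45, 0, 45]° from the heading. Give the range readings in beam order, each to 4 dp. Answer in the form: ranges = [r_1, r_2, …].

ranges = [1.8324, 2.0554, 1.8428]

beam 1: φ=-45°, α=105°
  d=(-0.2588,0.9659)  start (3,5)  tX=3.0137 tY=0.7972  stride 1/|dx|=3.8637 1/|dy|=1.0353
    cross y-line → (3,6), t=0.7972
    cross y-line → (3,7), t=1.8324 (wall)
  → r_1 = 1.8324
beam 2: φ=0°, α=150°
  d=(-0.8660,0.5000)  start (3,5)  tX=0.9007 tY=1.5400  stride 1/|dx|=1.1547 1/|dy|=2.0000
    cross x-line → (2,5), t=0.9007
    cross y-line → (2,6), t=1.5400
    cross x-line → (1,6), t=2.0554 (wall)
  → r_2 = 2.0554
beam 3: φ=45°, α=195°
  d=(-0.9659,-0.2588)  start (3,5)  tX=0.8075 tY=0.8887  stride 1/|dx|=1.0353 1/|dy|=3.8637
    cross x-line → (2,5), t=0.8075
    cross y-line → (2,4), t=0.8887
    cross x-line → (1,4), t=1.8428 (wall)
  → r_3 = 1.8428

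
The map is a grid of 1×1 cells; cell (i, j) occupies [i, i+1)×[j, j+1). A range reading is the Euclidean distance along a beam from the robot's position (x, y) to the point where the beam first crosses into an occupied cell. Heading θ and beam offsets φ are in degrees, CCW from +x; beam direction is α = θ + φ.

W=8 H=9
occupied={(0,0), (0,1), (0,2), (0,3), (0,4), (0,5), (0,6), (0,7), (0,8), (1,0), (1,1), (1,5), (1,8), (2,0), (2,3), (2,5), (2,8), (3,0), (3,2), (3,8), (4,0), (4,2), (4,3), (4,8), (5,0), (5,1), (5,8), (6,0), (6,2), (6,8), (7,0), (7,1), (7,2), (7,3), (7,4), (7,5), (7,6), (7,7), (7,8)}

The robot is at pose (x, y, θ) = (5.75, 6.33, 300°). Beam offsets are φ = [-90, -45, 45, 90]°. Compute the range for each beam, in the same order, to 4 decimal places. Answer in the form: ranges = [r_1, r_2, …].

beam 1: φ=-90°, α=210°
  d=(-0.8660,-0.5000)  start (5,6)  tX=0.8660 tY=0.6600  stride 1/|dx|=1.1547 1/|dy|=2.0000
    cross y-line → (5,5), t=0.6600
    cross x-line → (4,5), t=0.8660
    cross x-line → (3,5), t=2.0207
    cross y-line → (3,4), t=2.6600
    cross x-line → (2,4), t=3.1754
    cross x-line → (1,4), t=4.3301
    cross y-line → (1,3), t=4.6600
    cross x-line → (0,3), t=5.4848 (wall)
  → r_1 = 5.4848
beam 2: φ=-45°, α=255°
  d=(-0.2588,-0.9659)  start (5,6)  tX=2.8978 tY=0.3416  stride 1/|dx|=3.8637 1/|dy|=1.0353
    cross y-line → (5,5), t=0.3416
    cross y-line → (5,4), t=1.3769
    cross y-line → (5,3), t=2.4122
    cross x-line → (4,3), t=2.8978 (wall)
  → r_2 = 2.8978
beam 3: φ=45°, α=345°
  d=(0.9659,-0.2588)  start (5,6)  tX=0.2588 tY=1.2750  stride 1/|dx|=1.0353 1/|dy|=3.8637
    cross x-line → (6,6), t=0.2588
    cross y-line → (6,5), t=1.2750
    cross x-line → (7,5), t=1.2941 (wall)
  → r_3 = 1.2941
beam 4: φ=90°, α=30°
  d=(0.8660,0.5000)  start (5,6)  tX=0.2887 tY=1.3400  stride 1/|dx|=1.1547 1/|dy|=2.0000
    cross x-line → (6,6), t=0.2887
    cross y-line → (6,7), t=1.3400
    cross x-line → (7,7), t=1.4434 (wall)
  → r_4 = 1.4434

ranges = [5.4848, 2.8978, 1.2941, 1.4434]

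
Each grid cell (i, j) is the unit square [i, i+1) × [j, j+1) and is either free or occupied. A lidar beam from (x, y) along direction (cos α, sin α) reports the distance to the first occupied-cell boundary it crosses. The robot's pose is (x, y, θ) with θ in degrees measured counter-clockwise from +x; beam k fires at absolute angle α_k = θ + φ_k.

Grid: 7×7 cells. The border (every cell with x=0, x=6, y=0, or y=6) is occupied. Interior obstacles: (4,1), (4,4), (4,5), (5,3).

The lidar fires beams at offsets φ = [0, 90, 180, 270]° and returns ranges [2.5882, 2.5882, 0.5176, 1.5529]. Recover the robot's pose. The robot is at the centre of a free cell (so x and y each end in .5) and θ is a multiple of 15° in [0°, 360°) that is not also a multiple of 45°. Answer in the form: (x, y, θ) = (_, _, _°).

(x, y, θ) = (3.5, 4.5, 195°)

Candidates: 21 free-cell centres × 16 headings = 336 poses. Raycast each; keep the one whose scan matches to 4 dp.
  (5.5, 5.5, 30°): beam 1 = 0.5774 ≠ 2.5882 ✗
  (4.5, 3.5, 330°): beam 1 = 0.5774 ≠ 2.5882 ✗
  (2.5, 3.5, 150°): beam 1 = 1.7321 ≠ 2.5882 ✗
  …
  (3.5, 4.5, 195°): r_1=2.5882, r_2=2.5882, r_3=0.5176, r_4=1.5529 — all match ✓
No second candidate reproduces the full scan.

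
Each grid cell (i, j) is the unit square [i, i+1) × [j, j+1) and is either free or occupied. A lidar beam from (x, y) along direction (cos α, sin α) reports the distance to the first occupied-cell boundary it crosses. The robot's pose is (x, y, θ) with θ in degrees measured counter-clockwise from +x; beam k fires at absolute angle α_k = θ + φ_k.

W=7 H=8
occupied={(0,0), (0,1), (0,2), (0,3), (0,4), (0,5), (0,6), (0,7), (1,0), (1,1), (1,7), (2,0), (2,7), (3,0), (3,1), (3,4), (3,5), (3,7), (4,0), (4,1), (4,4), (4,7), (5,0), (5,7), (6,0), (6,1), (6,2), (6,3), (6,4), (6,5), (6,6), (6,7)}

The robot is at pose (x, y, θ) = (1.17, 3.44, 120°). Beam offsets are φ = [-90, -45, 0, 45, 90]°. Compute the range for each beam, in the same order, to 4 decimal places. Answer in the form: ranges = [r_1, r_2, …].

ranges = [2.1131, 3.6856, 0.3400, 0.1760, 0.1963]

beam 1: φ=-90°, α=30°
  cosα=0.8660 sinα=0.5000 | (1,3) | tMaxX 0.9584 tMaxY 1.1200 | tΔX 1.1547 tΔY 2.0000
    t=0.9584 [x] (2,3)
    t=1.1200 [y] (2,4)
    t=2.1131 [x] (3,4) — stop
  → r_1 = 2.1131
beam 2: φ=-45°, α=75°
  cosα=0.2588 sinα=0.9659 | (1,3) | tMaxX 3.2069 tMaxY 0.5798 | tΔX 3.8637 tΔY 1.0353
    t=0.5798 [y] (1,4)
    t=1.6150 [y] (1,5)
    t=2.6503 [y] (1,6)
    t=3.2069 [x] (2,6)
    t=3.6856 [y] (2,7) — stop
  → r_2 = 3.6856
beam 3: φ=0°, α=120°
  cosα=-0.5000 sinα=0.8660 | (1,3) | tMaxX 0.3400 tMaxY 0.6466 | tΔX 2.0000 tΔY 1.1547
    t=0.3400 [x] (0,3) — stop
  → r_3 = 0.3400
beam 4: φ=45°, α=165°
  cosα=-0.9659 sinα=0.2588 | (1,3) | tMaxX 0.1760 tMaxY 2.1637 | tΔX 1.0353 tΔY 3.8637
    t=0.1760 [x] (0,3) — stop
  → r_4 = 0.1760
beam 5: φ=90°, α=210°
  cosα=-0.8660 sinα=-0.5000 | (1,3) | tMaxX 0.1963 tMaxY 0.8800 | tΔX 1.1547 tΔY 2.0000
    t=0.1963 [x] (0,3) — stop
  → r_5 = 0.1963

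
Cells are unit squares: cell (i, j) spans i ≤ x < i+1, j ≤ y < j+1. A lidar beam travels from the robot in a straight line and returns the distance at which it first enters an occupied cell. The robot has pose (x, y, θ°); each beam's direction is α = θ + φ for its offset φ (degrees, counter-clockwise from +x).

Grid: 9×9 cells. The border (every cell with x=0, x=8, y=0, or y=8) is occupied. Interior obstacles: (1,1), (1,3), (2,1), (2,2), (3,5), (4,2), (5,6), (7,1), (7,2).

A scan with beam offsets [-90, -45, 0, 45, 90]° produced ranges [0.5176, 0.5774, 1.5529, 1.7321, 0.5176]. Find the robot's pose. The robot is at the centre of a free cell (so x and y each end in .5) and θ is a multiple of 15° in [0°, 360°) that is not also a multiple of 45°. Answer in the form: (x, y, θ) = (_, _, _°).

(x, y, θ) = (3.5, 2.5, 255°)

Enumerate (i+0.5, j+0.5, θ) over the 40 free cells and 16 admissible headings. For each, cast all 5 beams and compare to the given ranges.
  (5.5, 3.5, 345°): beam 1 = 2.5882 ≠ 0.5176 ✗
  (1.5, 2.5, 105°): beam 3 = 0.5176 ≠ 1.5529 ✗
  (6.5, 2.5, 105°): beam 2 = 3.0000 ≠ 0.5774 ✗
  …
  (3.5, 2.5, 255°): r_1=0.5176, r_2=0.5774, r_3=1.5529, r_4=1.7321, r_5=0.5176 — all match ✓
No second candidate reproduces the full scan.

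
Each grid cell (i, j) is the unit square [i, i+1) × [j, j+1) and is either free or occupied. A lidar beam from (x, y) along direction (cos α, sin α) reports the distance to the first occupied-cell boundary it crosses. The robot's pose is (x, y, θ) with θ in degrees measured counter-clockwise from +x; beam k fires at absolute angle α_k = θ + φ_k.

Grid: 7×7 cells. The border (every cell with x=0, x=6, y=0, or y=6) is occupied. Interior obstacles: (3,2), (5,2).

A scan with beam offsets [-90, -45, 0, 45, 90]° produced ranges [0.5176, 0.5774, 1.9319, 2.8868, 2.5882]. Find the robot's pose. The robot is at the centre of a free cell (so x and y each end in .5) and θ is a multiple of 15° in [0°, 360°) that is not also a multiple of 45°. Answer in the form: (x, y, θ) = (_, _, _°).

Candidates: 23 free-cell centres × 16 headings = 368 poses. Raycast each; keep the one whose scan matches to 4 dp.
  (5.5, 1.5, 30°): beam 1 = 0.5774 ≠ 0.5176 ✗
  (1.5, 3.5, 300°): beam 1 = 0.5774 ≠ 0.5176 ✗
  (1.5, 1.5, 300°): beam 1 = 0.5774 ≠ 0.5176 ✗
  …
  (3.5, 3.5, 345°): r_1=0.5176, r_2=0.5774, r_3=1.9319, r_4=2.8868, r_5=2.5882 — all match ✓
No second candidate reproduces the full scan.

(x, y, θ) = (3.5, 3.5, 345°)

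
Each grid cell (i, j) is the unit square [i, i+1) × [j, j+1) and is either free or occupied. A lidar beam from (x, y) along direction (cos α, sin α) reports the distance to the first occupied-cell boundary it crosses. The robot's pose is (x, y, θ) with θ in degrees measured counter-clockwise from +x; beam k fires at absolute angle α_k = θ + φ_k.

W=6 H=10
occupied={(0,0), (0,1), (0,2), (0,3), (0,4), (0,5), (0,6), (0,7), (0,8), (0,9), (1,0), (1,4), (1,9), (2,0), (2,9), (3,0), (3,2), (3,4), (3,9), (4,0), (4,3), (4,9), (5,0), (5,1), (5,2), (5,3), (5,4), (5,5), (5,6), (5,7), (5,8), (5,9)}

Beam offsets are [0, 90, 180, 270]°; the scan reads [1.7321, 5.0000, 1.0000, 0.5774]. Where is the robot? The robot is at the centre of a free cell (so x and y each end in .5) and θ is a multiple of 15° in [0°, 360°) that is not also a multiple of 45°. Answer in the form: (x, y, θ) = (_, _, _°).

(x, y, θ) = (2.5, 8.5, 210°)

Enumerate (i+0.5, j+0.5, θ) over the 28 free cells and 16 admissible headings. For each, cast all 4 beams and compare to the given ranges.
  (2.5, 7.5, 210°): beam 2 = 2.8868 ≠ 5.0000 ✗
  (2.5, 7.5, 330°): beam 1 = 2.8868 ≠ 1.7321 ✗
  (1.5, 3.5, 285°): beam 1 = 2.5882 ≠ 1.7321 ✗
  (4.5, 8.5, 105°): beam 1 = 0.5176 ≠ 1.7321 ✗
  (2.5, 2.5, 15°): beam 1 = 0.5176 ≠ 1.7321 ✗
  …
  (2.5, 8.5, 210°): r_1=1.7321, r_2=5.0000, r_3=1.0000, r_4=0.5774 — all match ✓
No second candidate reproduces the full scan.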